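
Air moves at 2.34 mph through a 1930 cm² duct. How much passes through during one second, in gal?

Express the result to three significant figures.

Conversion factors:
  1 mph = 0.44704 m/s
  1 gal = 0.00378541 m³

2.34 mph × 0.44704 = 1.04607 m/s
1930 cm² × 0.0001 = 0.193 m²
V = v × A × t = 1.04607 m/s × 0.193 m² × 1 s = 0.201892 m³
0.201892 m³ ÷ (0.00378541 m³/gal) = 53.3342 gal

53.3 gal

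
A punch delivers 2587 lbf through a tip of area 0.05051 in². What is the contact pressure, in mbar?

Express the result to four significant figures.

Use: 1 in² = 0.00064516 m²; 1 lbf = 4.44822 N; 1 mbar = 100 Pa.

2587 lbf × 4.44822 = 11507.5 N
0.05051 in² × 0.00064516 = 3.2587×10⁻⁵ m²
P = F / A = 11507.5 N / 3.2587×10⁻⁵ m² = 3.53132×10⁸ Pa
3.53132×10⁸ Pa ÷ (100 Pa/mbar) = 3.53132×10⁶ mbar

3.531×10⁶ mbar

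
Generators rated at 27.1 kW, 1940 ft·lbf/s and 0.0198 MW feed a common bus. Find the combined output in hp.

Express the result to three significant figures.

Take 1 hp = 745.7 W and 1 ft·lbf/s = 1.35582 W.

66.4 hp

27.1 kW × 1000 = 27100 W
1940 ft·lbf/s × 1.35582 = 2630.29 W
0.0198 MW × 1000000 = 19800 W
Total: 27100 + 2630.29 + 19800 = 49530.3 W
In hp: 49530.3 / 745.7 = 66.4212 hp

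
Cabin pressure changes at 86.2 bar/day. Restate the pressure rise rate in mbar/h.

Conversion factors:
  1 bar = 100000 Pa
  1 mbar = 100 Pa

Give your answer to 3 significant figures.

3590 mbar/h

86.2 bar/day × 100000 Pa/bar ÷ 86400 s/day = 99.7685 Pa/s
99.7685 Pa/s ÷ 100 Pa/mbar × 3600 s/h = 3591.67 mbar/h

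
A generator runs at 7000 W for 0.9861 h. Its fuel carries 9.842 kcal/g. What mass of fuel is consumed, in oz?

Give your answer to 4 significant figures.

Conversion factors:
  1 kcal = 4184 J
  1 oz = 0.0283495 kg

21.29 oz

0.9861 h → 3549.96 s
E = P × t = 7000 × 3549.96 = 2.48497×10⁷ J
9.842 kcal/g → 4.11789×10⁷ J/kg
m = E / e_s = 2.48497×10⁷ / 4.11789×10⁷ = 0.603457 kg
In oz: 0.603457 / 0.0283495 = 21.2863 oz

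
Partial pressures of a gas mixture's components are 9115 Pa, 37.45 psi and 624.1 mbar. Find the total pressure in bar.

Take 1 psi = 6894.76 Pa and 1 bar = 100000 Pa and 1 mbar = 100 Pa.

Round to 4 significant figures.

9115 Pa (already Pa)
37.45 psi × 6894.76 = 258209 Pa
624.1 mbar × 100 = 62410 Pa
Sum: 9115 + 258209 + 62410 = 329734 Pa
In bar: 329734 / 100000 = 3.29734 bar

3.297 bar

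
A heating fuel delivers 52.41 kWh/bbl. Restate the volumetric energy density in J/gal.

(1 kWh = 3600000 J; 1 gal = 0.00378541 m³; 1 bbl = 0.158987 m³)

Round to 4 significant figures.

52.41 kWh/bbl × 3600000 J/kWh ÷ 0.158987 m³/bbl = 1.18674×10⁹ J/m³
1.18674×10⁹ J/m³ × 0.00378541 m³/gal = 4.4923×10⁶ J/gal

4.492×10⁶ J/gal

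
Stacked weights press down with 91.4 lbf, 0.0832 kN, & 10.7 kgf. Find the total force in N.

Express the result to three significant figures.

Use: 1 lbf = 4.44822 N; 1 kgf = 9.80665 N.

595 N

91.4 lbf × 4.44822 = 406.567 N
0.0832 kN × 1000 = 83.2 N
10.7 kgf × 9.80665 = 104.931 N
Sum: 406.567 + 83.2 + 104.931 = 594.698 N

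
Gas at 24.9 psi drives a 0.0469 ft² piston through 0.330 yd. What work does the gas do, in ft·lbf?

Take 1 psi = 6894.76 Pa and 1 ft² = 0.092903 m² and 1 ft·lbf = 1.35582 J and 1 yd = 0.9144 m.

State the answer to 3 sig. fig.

166 ft·lbf

24.9 psi → 171680 Pa
0.0469 ft² → 0.00435715 m²
F = P × A = 171680 × 0.00435715 = 748.036 N
0.330 yd → 0.301752 m
W = F × d = 748.036 × 0.301752 = 225.721 J
In ft·lbf: 225.721 / 1.35582 = 166.483 ft·lbf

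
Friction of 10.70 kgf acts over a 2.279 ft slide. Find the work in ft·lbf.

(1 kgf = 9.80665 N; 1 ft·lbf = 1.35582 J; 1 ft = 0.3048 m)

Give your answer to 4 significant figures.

53.76 ft·lbf

10.70 kgf × 9.80665 → 104.931 N
2.279 ft × 0.3048 → 0.694639 m
W = F × d = 104.931 N × 0.694639 m = 72.8892 J
72.8892 J ÷ (1.35582 J/ft·lbf) = 53.7602 ft·lbf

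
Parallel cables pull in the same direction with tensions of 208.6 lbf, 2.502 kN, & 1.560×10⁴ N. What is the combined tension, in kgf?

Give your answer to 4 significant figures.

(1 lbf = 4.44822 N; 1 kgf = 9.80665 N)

208.6 lbf × 4.44822 → 927.899 N
2.502 kN × 1000 → 2502 N
1.560×10⁴ N (already N)
Sum: 927.899 + 2502 + 15600 = 19029.9 N
In kgf: 19029.9 / 9.80665 = 1940.51 kgf

1941 kgf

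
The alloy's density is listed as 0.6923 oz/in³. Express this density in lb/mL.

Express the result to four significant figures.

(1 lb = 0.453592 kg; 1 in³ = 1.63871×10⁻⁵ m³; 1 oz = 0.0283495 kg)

0.6923 oz/in³ × 0.0283495 kg/oz ÷ 1.63871×10⁻⁵ m³/in³ = 1197.67 kg/m³
1197.67 kg/m³ ÷ 0.453592 kg/lb × 10⁻⁶ m³/mL = 0.00264041 lb/mL

0.002640 lb/mL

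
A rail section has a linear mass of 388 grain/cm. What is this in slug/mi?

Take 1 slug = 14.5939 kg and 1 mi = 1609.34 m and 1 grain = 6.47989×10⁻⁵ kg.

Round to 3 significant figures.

277 slug/mi

388 grain/cm × 6.47989×10⁻⁵ kg/grain ÷ 0.01 m/cm = 2.5142 kg/m
2.5142 kg/m ÷ 14.5939 kg/slug × 1609.34 m/mi = 277.253 slug/mi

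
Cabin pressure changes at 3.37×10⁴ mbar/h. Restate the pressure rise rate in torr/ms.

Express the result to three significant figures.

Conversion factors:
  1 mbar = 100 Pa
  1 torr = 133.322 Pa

3.37×10⁴ mbar/h × 100 Pa/mbar ÷ 3600 s/h = 936.111 Pa/s
936.111 Pa/s ÷ 133.322 Pa/torr × 0.001 s/ms = 0.00702143 torr/ms

0.00702 torr/ms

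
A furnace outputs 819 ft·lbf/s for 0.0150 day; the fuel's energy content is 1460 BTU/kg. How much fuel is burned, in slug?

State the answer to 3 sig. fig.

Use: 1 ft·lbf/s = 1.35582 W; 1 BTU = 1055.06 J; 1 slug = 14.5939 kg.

819 ft·lbf/s → 1110.42 W
0.0150 day → 1296 s
E = P × t = 1110.42 × 1296 = 1.4391×10⁶ J
1460 BTU/kg → 1.54039×10⁶ J/kg
m = E / e_s = 1.4391×10⁶ / 1.54039×10⁶ = 0.934244 kg
In slug: 0.934244 / 14.5939 = 0.0640161 slug

0.0640 slug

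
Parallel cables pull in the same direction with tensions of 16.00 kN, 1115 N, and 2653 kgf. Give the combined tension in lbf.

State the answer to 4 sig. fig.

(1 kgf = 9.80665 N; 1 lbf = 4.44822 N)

16.00 kN × 1000 = 16000 N
1115 N (already N)
2653 kgf × 9.80665 = 26017 N
Sum: 16000 + 1115 + 26017 = 43132 N
In lbf: 43132 / 4.44822 = 9696.46 lbf

9696 lbf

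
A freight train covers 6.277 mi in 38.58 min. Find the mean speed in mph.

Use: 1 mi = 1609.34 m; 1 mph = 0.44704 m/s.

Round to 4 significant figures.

9.762 mph

6.277 mi × 1609.34 = 10101.8 m
38.58 min × 60 = 2314.8 s
v = d / t = 10101.8 m / 2314.8 s = 4.36401 m/s
4.36401 m/s ÷ (0.44704 m/s/mph) = 9.76201 mph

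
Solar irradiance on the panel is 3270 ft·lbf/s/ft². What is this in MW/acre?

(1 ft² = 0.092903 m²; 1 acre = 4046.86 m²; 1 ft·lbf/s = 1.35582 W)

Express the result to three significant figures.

193 MW/acre

3270 ft·lbf/s/ft² × 1.35582 W/ft·lbf/s ÷ 0.092903 m²/ft² = 47722.2 W/m²
47722.2 W/m² ÷ 1000000 W/MW × 4046.86 m²/acre = 193.125 MW/acre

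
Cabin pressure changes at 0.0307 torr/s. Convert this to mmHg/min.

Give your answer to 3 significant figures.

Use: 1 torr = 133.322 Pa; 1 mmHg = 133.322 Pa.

1.84 mmHg/min

0.0307 torr/s × 133.322 Pa/torr = 4.09299 Pa/s
4.09299 Pa/s ÷ 133.322 Pa/mmHg × 60 s/min = 1.842 mmHg/min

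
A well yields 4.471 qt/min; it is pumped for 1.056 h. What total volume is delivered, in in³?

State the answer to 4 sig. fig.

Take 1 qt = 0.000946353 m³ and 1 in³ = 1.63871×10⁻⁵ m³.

4.471 qt/min → 7.05191×10⁻⁵ m³/s
1.056 h → 3801.6 s
V = Q × t = 7.05191×10⁻⁵ × 3801.6 = 0.268085 m³
In in³: 0.268085 / 1.63871×10⁻⁵ = 16359.5 in³

1.636×10⁴ in³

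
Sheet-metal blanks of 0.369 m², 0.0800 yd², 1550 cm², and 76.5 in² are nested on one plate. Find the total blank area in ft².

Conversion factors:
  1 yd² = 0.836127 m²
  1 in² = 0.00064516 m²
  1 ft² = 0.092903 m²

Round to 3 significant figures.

0.369 m² (already m²)
0.0800 yd² × 0.836127 = 0.0668902 m²
1550 cm² × 0.0001 = 0.155 m²
76.5 in² × 0.00064516 = 0.0493547 m²
Combined: 0.369 + 0.0668902 + 0.155 + 0.0493547 = 0.640245 m²
In ft²: 0.640245 / 0.092903 = 6.89154 ft²

6.89 ft²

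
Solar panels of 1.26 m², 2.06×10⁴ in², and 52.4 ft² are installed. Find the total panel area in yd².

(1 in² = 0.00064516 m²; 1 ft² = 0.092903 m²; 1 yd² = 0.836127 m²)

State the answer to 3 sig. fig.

23.2 yd²

1.26 m² (already m²)
2.06×10⁴ in² × 0.00064516 = 13.2903 m²
52.4 ft² × 0.092903 = 4.86812 m²
Total: 1.26 + 13.2903 + 4.86812 = 19.4184 m²
In yd²: 19.4184 / 0.836127 = 23.2242 yd²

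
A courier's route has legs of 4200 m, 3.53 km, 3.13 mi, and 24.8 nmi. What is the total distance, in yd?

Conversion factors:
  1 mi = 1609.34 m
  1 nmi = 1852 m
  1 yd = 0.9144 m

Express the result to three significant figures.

6.42×10⁴ yd

4200 m (already m)
3.53 km × 1000 = 3530 m
3.13 mi × 1609.34 = 5037.23 m
24.8 nmi × 1852 = 45929.6 m
Sum: 4200 + 3530 + 5037.23 + 45929.6 = 58696.8 m
In yd: 58696.8 / 0.9144 = 64191.6 yd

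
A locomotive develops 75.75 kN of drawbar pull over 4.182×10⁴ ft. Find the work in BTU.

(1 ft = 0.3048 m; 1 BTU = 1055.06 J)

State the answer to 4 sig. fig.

75.75 kN × 1000 = 75750 N
4.182×10⁴ ft × 0.3048 = 12746.7 m
W = F × d = 75750 N × 12746.7 m = 9.65563×10⁸ J
9.65563×10⁸ J ÷ (1055.06 J/BTU) = 915174 BTU

9.152×10⁵ BTU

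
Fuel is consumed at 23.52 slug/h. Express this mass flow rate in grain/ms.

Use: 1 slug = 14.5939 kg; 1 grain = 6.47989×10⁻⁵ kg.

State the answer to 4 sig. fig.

23.52 slug/h × 14.5939 kg/slug ÷ 3600 s/h = 0.0953468 kg/s
0.0953468 kg/s ÷ 6.47989×10⁻⁵ kg/grain × 0.001 s/ms = 1.47143 grain/ms

1.471 grain/ms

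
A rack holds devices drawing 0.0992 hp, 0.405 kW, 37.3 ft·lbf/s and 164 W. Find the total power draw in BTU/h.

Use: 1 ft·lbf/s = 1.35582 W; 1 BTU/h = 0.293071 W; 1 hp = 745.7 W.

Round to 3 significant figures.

0.0992 hp × 745.7 → 73.9734 W
0.405 kW × 1000 → 405 W
37.3 ft·lbf/s × 1.35582 → 50.5721 W
164 W (already W)
Combined: 73.9734 + 405 + 50.5721 + 164 = 693.546 W
In BTU/h: 693.546 / 0.293071 = 2366.48 BTU/h

2370 BTU/h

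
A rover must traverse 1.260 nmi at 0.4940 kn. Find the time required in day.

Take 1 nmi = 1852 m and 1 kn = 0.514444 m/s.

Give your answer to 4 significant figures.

1.260 nmi × 1852 = 2333.52 m
0.4940 kn × 0.514444 = 0.254135 m/s
t = d / v = 2333.52 m / 0.254135 m/s = 9182.21 s
9182.21 s ÷ (86400 s/day) = 0.106276 day

0.1063 day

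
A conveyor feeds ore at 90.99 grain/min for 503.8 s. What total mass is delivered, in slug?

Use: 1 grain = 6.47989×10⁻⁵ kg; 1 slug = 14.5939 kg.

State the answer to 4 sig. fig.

90.99 grain/min → 9.82675×10⁻⁵ kg/s
m = ṁ × t = 9.82675×10⁻⁵ × 503.8 = 0.0495072 kg
In slug: 0.0495072 / 14.5939 = 0.00339232 slug

0.003392 slug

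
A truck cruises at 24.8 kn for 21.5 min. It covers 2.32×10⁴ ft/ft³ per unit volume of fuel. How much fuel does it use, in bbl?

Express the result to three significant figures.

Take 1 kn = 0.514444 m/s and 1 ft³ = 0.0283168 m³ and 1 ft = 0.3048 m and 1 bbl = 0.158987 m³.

24.8 kn → 12.7582 m/s
21.5 min → 1290 s
d = v × t = 12.7582 × 1290 = 16458.1 m
2.32×10⁴ ft/ft³ → 249723 m/m³
V = d / (distance per unit fuel) = 16458.1 / 249723 = 0.0659054 m³
In bbl: 0.0659054 / 0.158987 = 0.414533 bbl

0.415 bbl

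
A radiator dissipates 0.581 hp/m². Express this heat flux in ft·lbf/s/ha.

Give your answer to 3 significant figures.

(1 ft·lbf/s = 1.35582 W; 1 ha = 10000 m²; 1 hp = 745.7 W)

3.20×10⁶ ft·lbf/s/ha

0.581 hp/m² × 745.7 W/hp = 433.252 W/m²
433.252 W/m² ÷ 1.35582 W/ft·lbf/s × 10000 m²/ha = 3.1955×10⁶ ft·lbf/s/ha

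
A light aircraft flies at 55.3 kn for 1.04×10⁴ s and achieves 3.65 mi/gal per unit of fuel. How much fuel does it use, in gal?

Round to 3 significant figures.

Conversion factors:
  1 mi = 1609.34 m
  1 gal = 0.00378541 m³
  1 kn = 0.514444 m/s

55.3 kn → 28.4488 m/s
d = v × t = 28.4488 × 10400 = 295868 m
3.65 mi/gal → 1.55177×10⁶ m/m³
V = d / (distance per unit fuel) = 295868 / 1.55177×10⁶ = 0.190665 m³
In gal: 0.190665 / 0.00378541 = 50.3684 gal

50.4 gal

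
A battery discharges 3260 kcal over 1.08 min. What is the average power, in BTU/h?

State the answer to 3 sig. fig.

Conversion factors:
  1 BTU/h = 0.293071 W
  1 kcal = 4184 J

7.18×10⁵ BTU/h

3260 kcal × 4184 → 1.36398×10⁷ J
1.08 min × 60 → 64.8 s
P = E / t = 1.36398×10⁷ J / 64.8 s = 210491 W
210491 W ÷ (0.293071 W/BTU/h) = 718225 BTU/h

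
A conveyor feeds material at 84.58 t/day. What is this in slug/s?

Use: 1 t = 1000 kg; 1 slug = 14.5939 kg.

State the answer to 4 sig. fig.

84.58 t/day × 1000 kg/t ÷ 86400 s/day = 0.978935 kg/s
0.978935 kg/s ÷ 14.5939 kg/slug = 0.0670784 slug/s

0.06708 slug/s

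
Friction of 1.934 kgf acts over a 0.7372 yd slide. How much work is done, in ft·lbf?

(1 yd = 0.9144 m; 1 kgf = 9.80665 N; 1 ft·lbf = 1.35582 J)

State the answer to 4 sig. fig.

1.934 kgf × 9.80665 = 18.9661 N
0.7372 yd × 0.9144 = 0.674096 m
W = F × d = 18.9661 N × 0.674096 m = 12.785 J
12.785 J ÷ (1.35582 J/ft·lbf) = 9.42972 ft·lbf

9.430 ft·lbf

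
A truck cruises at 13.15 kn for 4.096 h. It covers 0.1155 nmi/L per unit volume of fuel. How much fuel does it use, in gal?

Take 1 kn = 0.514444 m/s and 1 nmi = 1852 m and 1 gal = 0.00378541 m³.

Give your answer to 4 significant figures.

123.2 gal

13.15 kn → 6.76494 m/s
4.096 h → 14745.6 s
d = v × t = 6.76494 × 14745.6 = 99753.1 m
0.1155 nmi/L → 213906 m/m³
V = d / (distance per unit fuel) = 99753.1 / 213906 = 0.466341 m³
In gal: 0.466341 / 0.00378541 = 123.194 gal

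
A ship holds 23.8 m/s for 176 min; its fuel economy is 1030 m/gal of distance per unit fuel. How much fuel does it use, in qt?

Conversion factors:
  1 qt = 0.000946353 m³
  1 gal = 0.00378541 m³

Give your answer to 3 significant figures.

976 qt

176 min → 10560 s
d = v × t = 23.8 × 10560 = 251328 m
1030 m/gal → 272097 m/m³
V = d / (distance per unit fuel) = 251328 / 272097 = 0.923671 m³
In qt: 0.923671 / 0.000946353 = 976.032 qt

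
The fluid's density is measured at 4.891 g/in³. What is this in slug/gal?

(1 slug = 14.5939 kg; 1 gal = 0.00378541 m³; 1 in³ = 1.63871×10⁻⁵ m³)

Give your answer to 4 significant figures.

4.891 g/in³ × 0.001 kg/g ÷ 1.63871×10⁻⁵ m³/in³ = 298.466 kg/m³
298.466 kg/m³ ÷ 14.5939 kg/slug × 0.00378541 m³/gal = 0.077417 slug/gal

0.07742 slug/gal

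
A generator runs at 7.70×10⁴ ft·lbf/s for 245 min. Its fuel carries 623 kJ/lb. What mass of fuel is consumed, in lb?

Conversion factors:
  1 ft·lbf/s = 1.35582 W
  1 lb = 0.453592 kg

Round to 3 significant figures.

2460 lb

7.70×10⁴ ft·lbf/s → 104398 W
245 min → 14700 s
E = P × t = 104398 × 14700 = 1.53465×10⁹ J
623 kJ/lb → 1.37348×10⁶ J/kg
m = E / e_s = 1.53465×10⁹ / 1.37348×10⁶ = 1117.34 kg
In lb: 1117.34 / 0.453592 = 2463.32 lb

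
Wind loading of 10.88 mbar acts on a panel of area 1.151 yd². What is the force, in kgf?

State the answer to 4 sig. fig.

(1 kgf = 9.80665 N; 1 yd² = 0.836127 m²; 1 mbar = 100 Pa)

10.88 mbar × 100 → 1088 Pa
1.151 yd² × 0.836127 → 0.962382 m²
F = P × A = 1088 Pa × 0.962382 m² = 1047.07 N
1047.07 N ÷ (9.80665 N/kgf) = 106.771 kgf

106.8 kgf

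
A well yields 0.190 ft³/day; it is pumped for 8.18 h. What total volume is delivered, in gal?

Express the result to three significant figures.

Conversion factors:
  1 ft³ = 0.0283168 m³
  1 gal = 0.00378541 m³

0.484 gal

0.190 ft³/day → 6.22707×10⁻⁸ m³/s
8.18 h → 29448 s
V = Q × t = 6.22707×10⁻⁸ × 29448 = 0.00183375 m³
In gal: 0.00183375 / 0.00378541 = 0.484426 gal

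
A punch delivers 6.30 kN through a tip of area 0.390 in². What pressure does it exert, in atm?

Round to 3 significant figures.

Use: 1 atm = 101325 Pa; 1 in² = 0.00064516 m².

247 atm

6.30 kN × 1000 → 6300 N
0.390 in² × 0.00064516 → 2.51612×10⁻⁴ m²
P = F / A = 6300 N / 2.51612×10⁻⁴ m² = 2.50386×10⁷ Pa
2.50386×10⁷ Pa ÷ (101325 Pa/atm) = 247.112 atm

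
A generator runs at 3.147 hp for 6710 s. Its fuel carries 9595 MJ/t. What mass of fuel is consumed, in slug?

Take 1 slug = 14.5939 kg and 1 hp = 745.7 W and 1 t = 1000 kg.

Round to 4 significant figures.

3.147 hp → 2346.72 W
E = P × t = 2346.72 × 6710 = 1.57465×10⁷ J
9595 MJ/t → 9.595×10⁶ J/kg
m = E / e_s = 1.57465×10⁷ / 9.595×10⁶ = 1.64112 kg
In slug: 1.64112 / 14.5939 = 0.112452 slug

0.1125 slug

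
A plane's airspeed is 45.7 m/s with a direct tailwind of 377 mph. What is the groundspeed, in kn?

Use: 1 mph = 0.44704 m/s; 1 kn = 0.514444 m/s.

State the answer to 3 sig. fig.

416 kn

45.7 m/s (already m/s)
377 mph × 0.44704 = 168.534 m/s
Total: 45.7 + 168.534 = 214.234 m/s
In kn: 214.234 / 0.514444 = 416.438 kn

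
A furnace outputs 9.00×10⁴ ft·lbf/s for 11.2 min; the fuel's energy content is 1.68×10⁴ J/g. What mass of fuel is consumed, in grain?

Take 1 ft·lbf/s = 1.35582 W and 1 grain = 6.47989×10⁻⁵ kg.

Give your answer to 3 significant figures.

7.53×10⁴ grain

9.00×10⁴ ft·lbf/s → 122024 W
11.2 min → 672 s
E = P × t = 122024 × 672 = 8.20001×10⁷ J
1.68×10⁴ J/g → 1.68×10⁷ J/kg
m = E / e_s = 8.20001×10⁷ / 1.68×10⁷ = 4.88096 kg
In grain: 4.88096 / 6.47989×10⁻⁵ = 75324.7 grain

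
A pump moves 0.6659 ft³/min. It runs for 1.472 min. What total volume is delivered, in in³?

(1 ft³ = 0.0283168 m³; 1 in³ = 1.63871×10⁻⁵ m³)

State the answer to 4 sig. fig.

1694 in³

0.6659 ft³/min → 3.14269×10⁻⁴ m³/s
1.472 min → 88.32 s
V = Q × t = 3.14269×10⁻⁴ × 88.32 = 0.0277562 m³
In in³: 0.0277562 / 1.63871×10⁻⁵ = 1693.78 in³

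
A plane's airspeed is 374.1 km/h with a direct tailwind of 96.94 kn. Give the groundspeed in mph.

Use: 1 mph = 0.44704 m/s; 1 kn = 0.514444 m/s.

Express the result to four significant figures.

374.1 km/h × (1/3.6) = 103.917 m/s
96.94 kn × 0.514444 = 49.8702 m/s
Total: 103.917 + 49.8702 = 153.787 m/s
In mph: 153.787 / 0.44704 = 344.012 mph

344.0 mph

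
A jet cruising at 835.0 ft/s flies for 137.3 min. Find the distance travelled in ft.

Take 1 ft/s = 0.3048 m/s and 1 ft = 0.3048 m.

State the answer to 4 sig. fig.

835.0 ft/s × 0.3048 → 254.508 m/s
137.3 min × 60 → 8238 s
d = v × t = 254.508 m/s × 8238 s = 2.09664×10⁶ m
2.09664×10⁶ m ÷ (0.3048 m/ft) = 6.87874×10⁶ ft

6.879×10⁶ ft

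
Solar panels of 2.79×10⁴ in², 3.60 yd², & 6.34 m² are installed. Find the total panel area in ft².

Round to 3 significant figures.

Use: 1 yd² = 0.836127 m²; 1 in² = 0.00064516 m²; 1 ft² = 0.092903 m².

294 ft²

2.79×10⁴ in² × 0.00064516 → 18 m²
3.60 yd² × 0.836127 → 3.01006 m²
6.34 m² (already m²)
Total: 18 + 3.01006 + 6.34 = 27.3501 m²
In ft²: 27.3501 / 0.092903 = 294.394 ft²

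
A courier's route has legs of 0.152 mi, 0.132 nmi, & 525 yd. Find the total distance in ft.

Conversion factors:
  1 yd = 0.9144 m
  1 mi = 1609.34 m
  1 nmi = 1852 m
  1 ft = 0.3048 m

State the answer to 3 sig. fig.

3180 ft

0.152 mi × 1609.34 = 244.62 m
0.132 nmi × 1852 = 244.464 m
525 yd × 0.9144 = 480.06 m
Total: 244.62 + 244.464 + 480.06 = 969.144 m
In ft: 969.144 / 0.3048 = 3179.61 ft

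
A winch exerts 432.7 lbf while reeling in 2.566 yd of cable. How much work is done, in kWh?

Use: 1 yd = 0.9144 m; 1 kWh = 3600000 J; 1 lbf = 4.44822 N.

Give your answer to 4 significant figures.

0.001254 kWh

432.7 lbf × 4.44822 = 1924.74 N
2.566 yd × 0.9144 = 2.34635 m
W = F × d = 1924.74 N × 2.34635 m = 4516.11 J
4516.11 J ÷ (3600000 J/kWh) = 0.00125447 kWh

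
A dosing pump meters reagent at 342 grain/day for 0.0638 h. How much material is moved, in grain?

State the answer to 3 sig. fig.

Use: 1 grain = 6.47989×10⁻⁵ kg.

0.909 grain

342 grain/day → 2.56496×10⁻⁷ kg/s
0.0638 h → 229.68 s
m = ṁ × t = 2.56496×10⁻⁷ × 229.68 = 5.8912×10⁻⁵ kg
In grain: 5.8912×10⁻⁵ / 6.47989×10⁻⁵ = 0.909151 grain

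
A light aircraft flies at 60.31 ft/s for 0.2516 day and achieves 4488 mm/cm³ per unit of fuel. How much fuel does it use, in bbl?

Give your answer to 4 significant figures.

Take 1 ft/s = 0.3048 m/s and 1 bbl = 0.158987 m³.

0.5600 bbl

60.31 ft/s → 18.3825 m/s
0.2516 day → 21738.2 s
d = v × t = 18.3825 × 21738.2 = 399602 m
4488 mm/cm³ → 4.488×10⁶ m/m³
V = d / (distance per unit fuel) = 399602 / 4.488×10⁶ = 0.0890379 m³
In bbl: 0.0890379 / 0.158987 = 0.560033 bbl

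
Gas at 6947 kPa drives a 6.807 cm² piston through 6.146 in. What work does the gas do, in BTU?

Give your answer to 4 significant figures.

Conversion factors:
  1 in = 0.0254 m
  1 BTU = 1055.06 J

0.6997 BTU

6947 kPa → 6.947×10⁶ Pa
6.807 cm² → 6.807×10⁻⁴ m²
F = P × A = 6.947×10⁶ × 6.807×10⁻⁴ = 4728.82 N
6.146 in → 0.156108 m
W = F × d = 4728.82 × 0.156108 = 738.207 J
In BTU: 738.207 / 1055.06 = 0.699682 BTU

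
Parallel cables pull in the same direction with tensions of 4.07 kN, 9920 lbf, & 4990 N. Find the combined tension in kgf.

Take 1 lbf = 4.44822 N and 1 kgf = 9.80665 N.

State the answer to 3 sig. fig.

5420 kgf

4.07 kN × 1000 = 4070 N
9920 lbf × 4.44822 = 44126.3 N
4990 N (already N)
Total: 4070 + 44126.3 + 4990 = 53186.3 N
In kgf: 53186.3 / 9.80665 = 5423.49 kgf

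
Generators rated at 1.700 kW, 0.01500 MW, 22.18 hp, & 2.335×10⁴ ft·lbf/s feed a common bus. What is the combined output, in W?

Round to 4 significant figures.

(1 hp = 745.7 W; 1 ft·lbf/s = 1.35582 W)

1.700 kW × 1000 = 1700 W
0.01500 MW × 1000000 = 15000 W
22.18 hp × 745.7 = 16539.6 W
2.335×10⁴ ft·lbf/s × 1.35582 = 31658.4 W
Total: 1700 + 15000 + 16539.6 + 31658.4 = 64898 W

6.490×10⁴ W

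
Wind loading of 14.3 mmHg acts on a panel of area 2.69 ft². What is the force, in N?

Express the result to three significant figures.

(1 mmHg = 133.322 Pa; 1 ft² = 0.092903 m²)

476 N

14.3 mmHg × 133.322 = 1906.5 Pa
2.69 ft² × 0.092903 = 0.249909 m²
F = P × A = 1906.5 Pa × 0.249909 m² = 476.452 N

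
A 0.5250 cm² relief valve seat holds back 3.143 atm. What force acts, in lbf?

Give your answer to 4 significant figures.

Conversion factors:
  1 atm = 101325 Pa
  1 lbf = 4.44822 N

3.759 lbf

3.143 atm × 101325 → 318464 Pa
0.5250 cm² × 0.0001 → 5.25×10⁻⁵ m²
F = P × A = 318464 Pa × 5.25×10⁻⁵ m² = 16.7194 N
16.7194 N ÷ (4.44822 N/lbf) = 3.75867 lbf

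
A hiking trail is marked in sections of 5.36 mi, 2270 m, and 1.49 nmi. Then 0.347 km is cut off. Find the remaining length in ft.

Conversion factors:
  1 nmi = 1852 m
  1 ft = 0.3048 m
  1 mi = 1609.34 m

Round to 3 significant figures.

4.37×10⁴ ft

5.36 mi × 1609.34 = 8626.06 m
2270 m (already m)
1.49 nmi × 1852 = 2759.48 m
0.347 km × 1000 = 347 m
Sum: 8626.06 + 2270 + 2759.48 − 347 = 13308.5 m
In ft: 13308.5 / 0.3048 = 43663.1 ft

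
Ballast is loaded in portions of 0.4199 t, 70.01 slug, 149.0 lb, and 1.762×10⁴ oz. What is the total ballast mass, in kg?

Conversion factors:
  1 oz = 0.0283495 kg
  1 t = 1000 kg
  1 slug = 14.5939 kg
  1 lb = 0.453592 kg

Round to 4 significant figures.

2009 kg

0.4199 t × 1000 = 419.9 kg
70.01 slug × 14.5939 = 1021.72 kg
149.0 lb × 0.453592 = 67.5852 kg
1.762×10⁴ oz × 0.0283495 = 499.518 kg
Total: 419.9 + 1021.72 + 67.5852 + 499.518 = 2008.72 kg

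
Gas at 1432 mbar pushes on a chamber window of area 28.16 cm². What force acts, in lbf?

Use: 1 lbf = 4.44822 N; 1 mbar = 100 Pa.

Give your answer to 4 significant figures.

1432 mbar × 100 → 143200 Pa
28.16 cm² × 0.0001 → 0.002816 m²
F = P × A = 143200 Pa × 0.002816 m² = 403.251 N
403.251 N ÷ (4.44822 N/lbf) = 90.6545 lbf

90.65 lbf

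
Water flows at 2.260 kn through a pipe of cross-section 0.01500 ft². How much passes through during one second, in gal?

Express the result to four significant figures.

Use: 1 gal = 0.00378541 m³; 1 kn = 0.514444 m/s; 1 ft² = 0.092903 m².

2.260 kn × 0.514444 = 1.16264 m/s
0.01500 ft² × 0.092903 = 0.00139354 m²
V = v × A × t = 1.16264 m/s × 0.00139354 m² × 1 s = 0.00162019 m³
0.00162019 m³ ÷ (0.00378541 m³/gal) = 0.428009 gal

0.4280 gal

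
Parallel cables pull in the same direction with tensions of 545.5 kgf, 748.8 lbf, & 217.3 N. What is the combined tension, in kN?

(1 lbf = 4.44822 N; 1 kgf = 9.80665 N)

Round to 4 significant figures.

8.898 kN

545.5 kgf × 9.80665 = 5349.53 N
748.8 lbf × 4.44822 = 3330.83 N
217.3 N (already N)
Sum: 5349.53 + 3330.83 + 217.3 = 8897.66 N
In kN: 8897.66 / 1000 = 8.89766 kN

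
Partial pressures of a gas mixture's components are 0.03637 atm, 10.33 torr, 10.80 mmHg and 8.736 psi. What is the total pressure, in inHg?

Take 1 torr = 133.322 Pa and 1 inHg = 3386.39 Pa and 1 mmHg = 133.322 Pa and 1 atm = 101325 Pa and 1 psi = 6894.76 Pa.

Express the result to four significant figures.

0.03637 atm × 101325 → 3685.19 Pa
10.33 torr × 133.322 → 1377.22 Pa
10.80 mmHg × 133.322 → 1439.88 Pa
8.736 psi × 6894.76 → 60232.6 Pa
Total: 3685.19 + 1377.22 + 1439.88 + 60232.6 = 66734.9 Pa
In inHg: 66734.9 / 3386.39 = 19.7068 inHg

19.71 inHg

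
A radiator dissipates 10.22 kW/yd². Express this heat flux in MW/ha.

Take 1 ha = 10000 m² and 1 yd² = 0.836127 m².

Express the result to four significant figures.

122.2 MW/ha

10.22 kW/yd² × 1000 W/kW ÷ 0.836127 m²/yd² = 12223 W/m²
12223 W/m² ÷ 1000000 W/MW × 10000 m²/ha = 122.23 MW/ha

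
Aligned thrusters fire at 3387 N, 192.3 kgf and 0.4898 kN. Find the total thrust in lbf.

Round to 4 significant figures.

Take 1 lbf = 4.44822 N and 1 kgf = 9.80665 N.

1295 lbf

3387 N (already N)
192.3 kgf × 9.80665 = 1885.82 N
0.4898 kN × 1000 = 489.8 N
Total: 3387 + 1885.82 + 489.8 = 5762.62 N
In lbf: 5762.62 / 4.44822 = 1295.49 lbf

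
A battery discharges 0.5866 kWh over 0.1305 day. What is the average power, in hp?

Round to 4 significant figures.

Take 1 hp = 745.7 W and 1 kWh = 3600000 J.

0.5866 kWh × 3600000 = 2.11176×10⁶ J
0.1305 day × 86400 = 11275.2 s
P = E / t = 2.11176×10⁶ J / 11275.2 s = 187.292 W
187.292 W ÷ (745.7 W/hp) = 0.251163 hp

0.2512 hp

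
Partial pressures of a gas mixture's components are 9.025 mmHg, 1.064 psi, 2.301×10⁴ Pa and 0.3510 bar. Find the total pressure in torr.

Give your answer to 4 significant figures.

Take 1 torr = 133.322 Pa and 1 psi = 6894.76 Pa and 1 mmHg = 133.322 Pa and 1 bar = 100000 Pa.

9.025 mmHg × 133.322 = 1203.23 Pa
1.064 psi × 6894.76 = 7336.02 Pa
2.301×10⁴ Pa (already Pa)
0.3510 bar × 100000 = 35100 Pa
Combined: 1203.23 + 7336.02 + 23010 + 35100 = 66649.2 Pa
In torr: 66649.2 / 133.322 = 499.911 torr

499.9 torr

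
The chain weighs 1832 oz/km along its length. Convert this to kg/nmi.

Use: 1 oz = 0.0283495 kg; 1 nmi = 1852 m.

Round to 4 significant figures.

1832 oz/km × 0.0283495 kg/oz ÷ 1000 m/km = 0.0519363 kg/m
0.0519363 kg/m × 1852 m/nmi = 96.186 kg/nmi

96.19 kg/nmi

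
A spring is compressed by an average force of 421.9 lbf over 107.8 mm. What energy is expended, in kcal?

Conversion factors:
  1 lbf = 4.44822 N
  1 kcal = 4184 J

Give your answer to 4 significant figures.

421.9 lbf × 4.44822 → 1876.7 N
107.8 mm × 0.001 → 0.1078 m
W = F × d = 1876.7 N × 0.1078 m = 202.308 J
202.308 J ÷ (4184 J/kcal) = 0.0483528 kcal

0.04835 kcal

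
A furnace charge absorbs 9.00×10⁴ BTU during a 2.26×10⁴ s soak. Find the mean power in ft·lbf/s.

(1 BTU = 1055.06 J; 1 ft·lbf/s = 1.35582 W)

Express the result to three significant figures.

9.00×10⁴ BTU × 1055.06 = 9.49554×10⁷ J
P = E / t = 9.49554×10⁷ J / 22600 s = 4201.57 W
4201.57 W ÷ (1.35582 W/ft·lbf/s) = 3098.91 ft·lbf/s

3100 ft·lbf/s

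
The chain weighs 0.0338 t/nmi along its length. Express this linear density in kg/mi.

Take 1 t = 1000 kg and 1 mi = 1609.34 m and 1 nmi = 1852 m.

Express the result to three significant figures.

0.0338 t/nmi × 1000 kg/t ÷ 1852 m/nmi = 0.0182505 kg/m
0.0182505 kg/m × 1609.34 m/mi = 29.3713 kg/mi

29.4 kg/mi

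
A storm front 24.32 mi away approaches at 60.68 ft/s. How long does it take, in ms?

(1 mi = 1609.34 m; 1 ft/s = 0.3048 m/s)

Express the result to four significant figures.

2.116×10⁶ ms

24.32 mi × 1609.34 = 39139.1 m
60.68 ft/s × 0.3048 = 18.4953 m/s
t = d / v = 39139.1 m / 18.4953 m/s = 2116.16 s
2116.16 s ÷ (0.001 s/ms) = 2.11616×10⁶ ms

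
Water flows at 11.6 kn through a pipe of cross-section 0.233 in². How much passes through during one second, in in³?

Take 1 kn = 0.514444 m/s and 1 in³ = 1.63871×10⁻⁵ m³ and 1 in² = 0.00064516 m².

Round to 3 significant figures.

54.7 in³

11.6 kn × 0.514444 → 5.96755 m/s
0.233 in² × 0.00064516 → 1.50322×10⁻⁴ m²
V = v × A × t = 5.96755 m/s × 1.50322×10⁻⁴ m² × 1 s = 8.97054×10⁻⁴ m³
8.97054×10⁻⁴ m³ ÷ (1.63871×10⁻⁵ m³/in³) = 54.7415 in³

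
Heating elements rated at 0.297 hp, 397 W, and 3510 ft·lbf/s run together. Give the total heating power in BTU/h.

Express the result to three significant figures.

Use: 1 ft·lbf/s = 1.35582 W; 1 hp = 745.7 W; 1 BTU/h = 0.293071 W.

0.297 hp × 745.7 = 221.473 W
397 W (already W)
3510 ft·lbf/s × 1.35582 = 4758.93 W
Sum: 221.473 + 397 + 4758.93 = 5377.4 W
In BTU/h: 5377.4 / 0.293071 = 18348.5 BTU/h

1.83×10⁴ BTU/h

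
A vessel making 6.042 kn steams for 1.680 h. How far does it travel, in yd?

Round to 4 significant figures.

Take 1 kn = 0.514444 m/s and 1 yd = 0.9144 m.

6.042 kn × 0.514444 → 3.10827 m/s
1.680 h × 3600 → 6048 s
d = v × t = 3.10827 m/s × 6048 s = 18798.8 m
18798.8 m ÷ (0.9144 m/yd) = 20558.6 yd

2.056×10⁴ yd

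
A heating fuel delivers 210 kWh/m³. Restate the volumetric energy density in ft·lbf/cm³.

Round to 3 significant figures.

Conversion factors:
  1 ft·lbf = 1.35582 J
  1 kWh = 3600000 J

558 ft·lbf/cm³

210 kWh/m³ × 3600000 J/kWh = 7.56×10⁸ J/m³
7.56×10⁸ J/m³ ÷ 1.35582 J/ft·lbf × 10⁻⁶ m³/cm³ = 557.596 ft·lbf/cm³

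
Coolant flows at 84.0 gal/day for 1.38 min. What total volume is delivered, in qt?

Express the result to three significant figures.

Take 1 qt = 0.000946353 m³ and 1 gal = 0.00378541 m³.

84.0 gal/day → 3.68026×10⁻⁶ m³/s
1.38 min → 82.8 s
V = Q × t = 3.68026×10⁻⁶ × 82.8 = 3.04726×10⁻⁴ m³
In qt: 3.04726×10⁻⁴ / 0.000946353 = 0.322 qt

0.322 qt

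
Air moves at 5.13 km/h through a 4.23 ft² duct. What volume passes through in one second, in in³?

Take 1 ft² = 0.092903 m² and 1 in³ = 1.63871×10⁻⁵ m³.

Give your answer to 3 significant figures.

5.13 km/h × (1/3.6) → 1.425 m/s
4.23 ft² × 0.092903 → 0.39298 m²
V = v × A × t = 1.425 m/s × 0.39298 m² × 1 s = 0.559996 m³
0.559996 m³ ÷ (1.63871×10⁻⁵ m³/in³) = 34173 in³

3.42×10⁴ in³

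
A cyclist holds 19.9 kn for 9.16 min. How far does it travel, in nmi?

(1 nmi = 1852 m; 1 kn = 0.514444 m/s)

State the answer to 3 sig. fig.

19.9 kn × 0.514444 = 10.2374 m/s
9.16 min × 60 = 549.6 s
d = v × t = 10.2374 m/s × 549.6 s = 5626.48 m
5626.48 m ÷ (1852 m/nmi) = 3.03806 nmi

3.04 nmi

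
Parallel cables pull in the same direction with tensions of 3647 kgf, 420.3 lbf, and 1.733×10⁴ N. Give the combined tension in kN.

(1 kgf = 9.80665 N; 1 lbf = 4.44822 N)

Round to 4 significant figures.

3647 kgf × 9.80665 → 35764.9 N
420.3 lbf × 4.44822 → 1869.59 N
1.733×10⁴ N (already N)
Total: 35764.9 + 1869.59 + 17330 = 54964.5 N
In kN: 54964.5 / 1000 = 54.9645 kN

54.96 kN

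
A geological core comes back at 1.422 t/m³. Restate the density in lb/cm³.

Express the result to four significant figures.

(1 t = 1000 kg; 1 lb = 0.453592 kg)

1.422 t/m³ × 1000 kg/t = 1422 kg/m³
1422 kg/m³ ÷ 0.453592 kg/lb × 10⁻⁶ m³/cm³ = 0.00313498 lb/cm³

0.003135 lb/cm³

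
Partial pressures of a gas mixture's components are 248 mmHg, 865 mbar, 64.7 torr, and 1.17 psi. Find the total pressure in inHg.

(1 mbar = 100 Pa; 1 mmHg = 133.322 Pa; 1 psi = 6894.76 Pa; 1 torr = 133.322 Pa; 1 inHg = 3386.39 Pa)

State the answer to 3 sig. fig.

40.2 inHg

248 mmHg × 133.322 → 33063.9 Pa
865 mbar × 100 → 86500 Pa
64.7 torr × 133.322 → 8625.93 Pa
1.17 psi × 6894.76 → 8066.87 Pa
Sum: 33063.9 + 86500 + 8625.93 + 8066.87 = 136257 Pa
In inHg: 136257 / 3386.39 = 40.2367 inHg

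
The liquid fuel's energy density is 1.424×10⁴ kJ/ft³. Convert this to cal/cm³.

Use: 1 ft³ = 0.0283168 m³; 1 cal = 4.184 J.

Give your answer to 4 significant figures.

1.424×10⁴ kJ/ft³ × 1000 J/kJ ÷ 0.0283168 m³/ft³ = 5.02882×10⁸ J/m³
5.02882×10⁸ J/m³ ÷ 4.184 J/cal × 10⁻⁶ m³/cm³ = 120.192 cal/cm³

120.2 cal/cm³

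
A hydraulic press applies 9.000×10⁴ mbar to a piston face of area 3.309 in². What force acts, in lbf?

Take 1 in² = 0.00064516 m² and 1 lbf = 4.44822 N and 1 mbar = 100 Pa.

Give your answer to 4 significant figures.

4319 lbf

9.000×10⁴ mbar × 100 → 9×10⁶ Pa
3.309 in² × 0.00064516 → 0.00213483 m²
F = P × A = 9×10⁶ Pa × 0.00213483 m² = 19213.5 N
19213.5 N ÷ (4.44822 N/lbf) = 4319.37 lbf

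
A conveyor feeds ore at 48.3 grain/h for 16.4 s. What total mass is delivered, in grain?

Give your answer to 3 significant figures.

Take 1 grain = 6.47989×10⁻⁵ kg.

48.3 grain/h → 8.69385×10⁻⁷ kg/s
m = ṁ × t = 8.69385×10⁻⁷ × 16.4 = 1.42579×10⁻⁵ kg
In grain: 1.42579×10⁻⁵ / 6.47989×10⁻⁵ = 0.220033 grain

0.220 grain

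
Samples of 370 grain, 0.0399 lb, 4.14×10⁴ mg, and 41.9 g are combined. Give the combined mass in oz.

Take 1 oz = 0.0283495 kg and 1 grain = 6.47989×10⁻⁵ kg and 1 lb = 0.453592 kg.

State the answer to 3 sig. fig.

4.42 oz

370 grain × 6.47989×10⁻⁵ = 0.0239756 kg
0.0399 lb × 0.453592 = 0.0180983 kg
4.14×10⁴ mg × 10⁻⁶ = 0.0414 kg
41.9 g × 0.001 = 0.0419 kg
Total: 0.0239756 + 0.0180983 + 0.0414 + 0.0419 = 0.125374 kg
In oz: 0.125374 / 0.0283495 = 4.42244 oz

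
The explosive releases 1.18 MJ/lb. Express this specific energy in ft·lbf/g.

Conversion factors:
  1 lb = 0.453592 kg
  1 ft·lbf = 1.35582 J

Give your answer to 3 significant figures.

1920 ft·lbf/g

1.18 MJ/lb × 1000000 J/MJ ÷ 0.453592 kg/lb = 2.60146×10⁶ J/kg
2.60146×10⁶ J/kg ÷ 1.35582 J/ft·lbf × 0.001 kg/g = 1918.74 ft·lbf/g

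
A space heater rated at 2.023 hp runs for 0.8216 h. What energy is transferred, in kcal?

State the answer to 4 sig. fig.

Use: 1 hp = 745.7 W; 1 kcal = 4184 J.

2.023 hp × 745.7 → 1508.55 W
0.8216 h × 3600 → 2957.76 s
E = P × t = 1508.55 W × 2957.76 s = 4.46193×10⁶ J
4.46193×10⁶ J ÷ (4184 J/kcal) = 1066.43 kcal

1066 kcal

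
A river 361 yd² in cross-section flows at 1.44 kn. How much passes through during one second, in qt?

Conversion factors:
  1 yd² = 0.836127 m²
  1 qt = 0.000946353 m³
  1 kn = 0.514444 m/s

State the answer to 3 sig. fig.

1.44 kn × 0.514444 → 0.740799 m/s
361 yd² × 0.836127 → 301.842 m²
V = v × A × t = 0.740799 m/s × 301.842 m² × 1 s = 223.604 m³
223.604 m³ ÷ (0.000946353 m³/qt) = 236280 qt

2.36×10⁵ qt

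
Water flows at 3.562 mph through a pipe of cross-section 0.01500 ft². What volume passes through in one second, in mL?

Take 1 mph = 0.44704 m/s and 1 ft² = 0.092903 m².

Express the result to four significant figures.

2219 mL

3.562 mph × 0.44704 = 1.59236 m/s
0.01500 ft² × 0.092903 = 0.00139354 m²
V = v × A × t = 1.59236 m/s × 0.00139354 m² × 1 s = 0.00221902 m³
0.00221902 m³ ÷ (10⁻⁶ m³/mL) = 2219.02 mL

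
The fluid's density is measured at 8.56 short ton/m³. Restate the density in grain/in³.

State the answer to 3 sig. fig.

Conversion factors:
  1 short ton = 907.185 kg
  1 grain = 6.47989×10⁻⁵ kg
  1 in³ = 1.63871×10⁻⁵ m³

1960 grain/in³

8.56 short ton/m³ × 907.185 kg/short ton = 7765.5 kg/m³
7765.5 kg/m³ ÷ 6.47989×10⁻⁵ kg/grain × 1.63871×10⁻⁵ m³/in³ = 1963.83 grain/in³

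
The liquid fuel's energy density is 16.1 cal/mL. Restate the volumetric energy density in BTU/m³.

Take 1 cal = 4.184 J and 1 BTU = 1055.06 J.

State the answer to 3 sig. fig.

16.1 cal/mL × 4.184 J/cal ÷ 10⁻⁶ m³/mL = 6.73624×10⁷ J/m³
6.73624×10⁷ J/m³ ÷ 1055.06 J/BTU = 63847 BTU/m³

6.38×10⁴ BTU/m³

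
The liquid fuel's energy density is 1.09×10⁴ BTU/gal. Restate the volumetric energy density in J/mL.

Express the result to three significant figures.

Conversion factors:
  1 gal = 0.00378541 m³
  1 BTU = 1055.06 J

3040 J/mL

1.09×10⁴ BTU/gal × 1055.06 J/BTU ÷ 0.00378541 m³/gal = 3.03802×10⁹ J/m³
3.03802×10⁹ J/m³ × 10⁻⁶ m³/mL = 3038.02 J/mL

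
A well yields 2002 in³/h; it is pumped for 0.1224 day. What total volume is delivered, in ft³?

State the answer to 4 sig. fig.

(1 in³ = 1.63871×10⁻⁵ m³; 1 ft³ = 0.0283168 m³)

3.403 ft³

2002 in³/h → 9.11305×10⁻⁶ m³/s
0.1224 day → 10575.4 s
V = Q × t = 9.11305×10⁻⁶ × 10575.4 = 0.0963741 m³
In ft³: 0.0963741 / 0.0283168 = 3.40342 ft³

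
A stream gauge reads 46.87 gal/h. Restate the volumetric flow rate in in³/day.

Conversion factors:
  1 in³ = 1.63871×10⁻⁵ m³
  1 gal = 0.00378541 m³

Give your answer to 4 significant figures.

46.87 gal/h × 0.00378541 m³/gal ÷ 3600 s/h = 4.92839×10⁻⁵ m³/s
4.92839×10⁻⁵ m³/s ÷ 1.63871×10⁻⁵ m³/in³ × 86400 s/day = 259846 in³/day

2.598×10⁵ in³/day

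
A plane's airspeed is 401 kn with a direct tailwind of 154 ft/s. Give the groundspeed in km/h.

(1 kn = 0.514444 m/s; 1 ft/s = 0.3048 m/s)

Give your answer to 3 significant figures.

912 km/h

401 kn × 0.514444 → 206.292 m/s
154 ft/s × 0.3048 → 46.9392 m/s
Combined: 206.292 + 46.9392 = 253.231 m/s
In km/h: 253.231 / (1/3.6) = 911.632 km/h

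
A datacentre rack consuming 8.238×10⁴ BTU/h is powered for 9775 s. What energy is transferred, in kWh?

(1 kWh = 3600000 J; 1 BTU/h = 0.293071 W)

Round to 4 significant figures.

8.238×10⁴ BTU/h × 0.293071 → 24143.2 W
E = P × t = 24143.2 W × 9775 s = 2.36×10⁸ J
2.36×10⁸ J ÷ (3600000 J/kWh) = 65.5556 kWh

65.56 kWh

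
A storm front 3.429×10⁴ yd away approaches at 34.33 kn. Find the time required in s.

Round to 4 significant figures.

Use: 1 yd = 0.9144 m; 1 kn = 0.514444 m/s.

1775 s

3.429×10⁴ yd × 0.9144 = 31354.8 m
34.33 kn × 0.514444 = 17.6609 m/s
t = d / v = 31354.8 m / 17.6609 m/s = 1775.38 s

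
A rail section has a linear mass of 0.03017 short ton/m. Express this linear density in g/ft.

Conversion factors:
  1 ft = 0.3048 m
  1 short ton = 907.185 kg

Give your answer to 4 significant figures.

0.03017 short ton/m × 907.185 kg/short ton = 27.3698 kg/m
27.3698 kg/m ÷ 0.001 kg/g × 0.3048 m/ft = 8342.32 g/ft

8342 g/ft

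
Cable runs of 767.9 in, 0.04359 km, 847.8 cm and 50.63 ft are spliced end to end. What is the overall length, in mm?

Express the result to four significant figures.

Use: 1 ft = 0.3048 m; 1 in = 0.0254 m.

8.700×10⁴ mm

767.9 in × 0.0254 → 19.5047 m
0.04359 km × 1000 → 43.59 m
847.8 cm × 0.01 → 8.478 m
50.63 ft × 0.3048 → 15.432 m
Sum: 19.5047 + 43.59 + 8.478 + 15.432 = 87.0047 m
In mm: 87.0047 / 0.001 = 87004.7 mm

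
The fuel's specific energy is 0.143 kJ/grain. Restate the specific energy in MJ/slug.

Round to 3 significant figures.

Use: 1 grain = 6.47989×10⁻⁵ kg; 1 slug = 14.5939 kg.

32.2 MJ/slug

0.143 kJ/grain × 1000 J/kJ ÷ 6.47989×10⁻⁵ kg/grain = 2.20683×10⁶ J/kg
2.20683×10⁶ J/kg ÷ 1000000 J/MJ × 14.5939 kg/slug = 32.2063 MJ/slug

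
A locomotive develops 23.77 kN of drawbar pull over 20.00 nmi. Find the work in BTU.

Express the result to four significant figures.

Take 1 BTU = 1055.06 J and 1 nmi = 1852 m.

8.345×10⁵ BTU

23.77 kN × 1000 → 23770 N
20.00 nmi × 1852 → 37040 m
W = F × d = 23770 N × 37040 m = 8.80441×10⁸ J
8.80441×10⁸ J ÷ (1055.06 J/BTU) = 834494 BTU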